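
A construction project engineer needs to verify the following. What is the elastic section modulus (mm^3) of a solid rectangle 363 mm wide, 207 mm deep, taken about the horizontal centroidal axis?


S = b * h^2 / 6
= 363 * 207^2 / 6
= 363 * 42849 / 6
= 2592364.5 mm^3

2592364.5 mm^3


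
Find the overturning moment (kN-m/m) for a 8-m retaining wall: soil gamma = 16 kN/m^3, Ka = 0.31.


Pa = 0.5 * Ka * gamma * H^2
= 0.5 * 0.31 * 16 * 8^2
= 158.72 kN/m
Arm = H / 3 = 8 / 3 = 2.6667 m
Mo = Pa * arm = Pa * H / 3 = 158.72 * 8 / 3 = 423.2533 kN-m/m

423.2533 kN-m/m


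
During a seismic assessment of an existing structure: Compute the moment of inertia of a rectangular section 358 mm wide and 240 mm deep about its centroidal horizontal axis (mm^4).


I = b * h^3 / 12
= 358 * 240^3 / 12
= 358 * 13824000 / 12
= 412416000.0 mm^4

412416000.0 mm^4


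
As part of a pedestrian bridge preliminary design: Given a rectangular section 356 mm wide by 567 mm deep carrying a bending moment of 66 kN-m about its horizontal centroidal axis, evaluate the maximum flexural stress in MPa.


I = b * h^3 / 12 = 356 * 567^3 / 12 = 5407766469.0 mm^4
y = h / 2 = 567 / 2 = 283.5 mm
M = 66 kN-m = 66000000.0 N-mm
sigma = M * y / I = 66000000.0 * 283.5 / 5407766469.0
= 3.46 MPa

3.46 MPa


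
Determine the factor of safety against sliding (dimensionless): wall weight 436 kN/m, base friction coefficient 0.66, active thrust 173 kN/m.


Resisting force = mu * W = 0.66 * 436 = 287.76 kN/m
FOS = Resisting / Driving = 287.76 / 173
= 1.6634 (dimensionless)

1.6634 (dimensionless)


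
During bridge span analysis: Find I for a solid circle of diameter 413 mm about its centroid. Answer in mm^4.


r = d / 2 = 413 / 2 = 206.5 mm
I = pi * r^4 / 4 = pi * 206.5^4 / 4
= 1428137770.76 mm^4

1428137770.76 mm^4


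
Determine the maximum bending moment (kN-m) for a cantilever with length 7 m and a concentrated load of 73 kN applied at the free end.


For a cantilever with a point load at the free end:
M_max = P * L = 73 * 7 = 511 kN-m

511 kN-m


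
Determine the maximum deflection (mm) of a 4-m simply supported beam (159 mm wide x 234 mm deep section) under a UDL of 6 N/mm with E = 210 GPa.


I = 159 * 234^3 / 12 = 169770978.0 mm^4
L = 4000.0 mm, w = 6 N/mm, E = 210000.0 MPa
delta = 5 * w * L^4 / (384 * E * I)
= 5 * 6 * 4000.0^4 / (384 * 210000.0 * 169770978.0)
= 0.561 mm

0.561 mm


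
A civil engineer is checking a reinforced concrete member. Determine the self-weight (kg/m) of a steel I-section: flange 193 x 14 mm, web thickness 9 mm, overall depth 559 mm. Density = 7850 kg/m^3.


A_flanges = 2 * 193 * 14 = 5404 mm^2
A_web = (559 - 2 * 14) * 9 = 4779 mm^2
A_total = 5404 + 4779 = 10183 mm^2 = 0.010183 m^2
Weight = rho * A = 7850 * 0.010183 = 79.9365 kg/m

79.9365 kg/m


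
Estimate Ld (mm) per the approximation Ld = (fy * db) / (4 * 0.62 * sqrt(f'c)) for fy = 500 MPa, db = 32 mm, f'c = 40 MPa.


Ld = (fy * db) / (4 * 0.62 * sqrt(f'c))
= (500 * 32) / (4 * 0.62 * sqrt(40))
= 16000 / 15.6849
= 1020.09 mm

1020.09 mm


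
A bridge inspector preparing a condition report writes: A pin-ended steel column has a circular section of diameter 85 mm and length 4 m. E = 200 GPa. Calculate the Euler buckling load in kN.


I = pi * d^4 / 64 = 2562392.19 mm^4
L = 4000.0 mm
P_cr = pi^2 * E * I / L^2
= 9.8696 * 200000.0 * 2562392.19 / 4000.0^2
= 316122.47 N = 316.1225 kN

316.1225 kN


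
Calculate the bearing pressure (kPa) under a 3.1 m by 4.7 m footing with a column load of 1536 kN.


A = 3.1 * 4.7 = 14.57 m^2
q = P / A = 1536 / 14.57
= 105.4221 kPa

105.4221 kPa


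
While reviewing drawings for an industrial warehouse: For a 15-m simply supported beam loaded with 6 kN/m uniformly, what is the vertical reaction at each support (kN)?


Total load = w * L = 6 * 15 = 90 kN
By symmetry, each reaction R = total / 2 = 90 / 2 = 45.0 kN

45.0 kN


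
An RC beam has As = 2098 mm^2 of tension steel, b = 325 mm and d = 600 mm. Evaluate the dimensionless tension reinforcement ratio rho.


rho = As / (b * d)
= 2098 / (325 * 600)
= 2098 / 195000
= 0.010759 (dimensionless)

0.010759 (dimensionless)


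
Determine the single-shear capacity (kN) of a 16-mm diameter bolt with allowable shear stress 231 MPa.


A = pi * d^2 / 4 = pi * 16^2 / 4 = 201.0619 mm^2
V = f_v * A / 1000 = 231 * 201.0619 / 1000
= 46.4453 kN

46.4453 kN


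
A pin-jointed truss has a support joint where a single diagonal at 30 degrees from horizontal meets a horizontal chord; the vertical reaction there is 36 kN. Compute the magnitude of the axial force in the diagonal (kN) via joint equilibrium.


At the joint, only the diagonal has a vertical component, so vertical equilibrium gives:
F * sin(30) = 36
F = 36 / sin(30)
= 36 / 0.5
= 72.0 kN

72.0 kN


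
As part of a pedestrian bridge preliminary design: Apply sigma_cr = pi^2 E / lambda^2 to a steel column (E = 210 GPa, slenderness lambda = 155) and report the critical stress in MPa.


sigma_cr = pi^2 * E / lambda^2
= 9.8696 * 210000.0 / 155^2
= 9.8696 * 210000.0 / 24025
= 86.2692 MPa

86.2692 MPa


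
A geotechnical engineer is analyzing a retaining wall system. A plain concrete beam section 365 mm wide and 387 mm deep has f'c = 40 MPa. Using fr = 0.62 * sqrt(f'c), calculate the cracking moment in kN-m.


fr = 0.62 * sqrt(40) = 0.62 * 6.3246 = 3.9212 MPa
I = 365 * 387^3 / 12 = 1762968341.25 mm^4
y_t = 193.5 mm
M_cr = fr * I / y_t = 3.9212 * 1762968341.25 / 193.5 N-mm
= 35.7261 kN-m

35.7261 kN-m


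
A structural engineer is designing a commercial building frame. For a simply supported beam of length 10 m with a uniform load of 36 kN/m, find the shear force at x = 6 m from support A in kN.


R_A = w * L / 2 = 36 * 10 / 2 = 180.0 kN
V(x) = R_A - w * x = 180.0 - 36 * 6
= -36.0 kN

-36.0 kN


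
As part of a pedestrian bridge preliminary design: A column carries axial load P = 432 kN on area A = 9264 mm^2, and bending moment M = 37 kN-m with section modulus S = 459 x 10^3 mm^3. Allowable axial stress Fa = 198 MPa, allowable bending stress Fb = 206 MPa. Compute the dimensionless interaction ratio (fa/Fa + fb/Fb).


f_a = P / A = 432000.0 / 9264 = 46.6321 MPa
f_b = M / S = 37000000.0 / 459000.0 = 80.61 MPa
Ratio = f_a / Fa + f_b / Fb
= 46.6321 / 198 + 80.61 / 206
= 0.6268 (dimensionless)

0.6268 (dimensionless)


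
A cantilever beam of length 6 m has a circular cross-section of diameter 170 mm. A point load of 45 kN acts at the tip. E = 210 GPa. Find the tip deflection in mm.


I = pi * d^4 / 64 = pi * 170^4 / 64 = 40998275.0 mm^4
L = 6000.0 mm, P = 45000.0 N, E = 210000.0 MPa
delta = P * L^3 / (3 * E * I)
= 45000.0 * 6000.0^3 / (3 * 210000.0 * 40998275.0)
= 376.3225 mm

376.3225 mm


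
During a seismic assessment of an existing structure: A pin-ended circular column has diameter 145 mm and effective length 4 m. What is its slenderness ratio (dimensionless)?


Radius of gyration r = d / 4 = 145 / 4 = 36.25 mm
L_eff = 4000.0 mm
Slenderness ratio = L / r = 4000.0 / 36.25 = 110.34 (dimensionless)

110.34 (dimensionless)


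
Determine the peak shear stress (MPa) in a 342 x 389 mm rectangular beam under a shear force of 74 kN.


A = b * h = 342 * 389 = 133038 mm^2
V = 74 kN = 74000.0 N
tau_max = 1.5 * V / A = 1.5 * 74000.0 / 133038
= 0.8343 MPa

0.8343 MPa


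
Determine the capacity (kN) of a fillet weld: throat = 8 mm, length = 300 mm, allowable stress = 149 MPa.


Strength = throat * length * allowable stress
= 8 * 300 * 149 N
= 357600 N
= 357.6 kN

357.6 kN


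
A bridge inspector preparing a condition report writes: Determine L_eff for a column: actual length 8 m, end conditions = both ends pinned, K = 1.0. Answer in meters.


L_eff = K * L
= 1.0 * 8
= 8.0 m

8.0 m


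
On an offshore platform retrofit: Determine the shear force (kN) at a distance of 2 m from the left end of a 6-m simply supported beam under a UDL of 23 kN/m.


R_A = w * L / 2 = 23 * 6 / 2 = 69.0 kN
V(x) = R_A - w * x = 69.0 - 23 * 2
= 23.0 kN

23.0 kN


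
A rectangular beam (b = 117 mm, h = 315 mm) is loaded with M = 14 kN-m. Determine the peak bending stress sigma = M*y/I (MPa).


I = b * h^3 / 12 = 117 * 315^3 / 12 = 304744781.25 mm^4
y = h / 2 = 315 / 2 = 157.5 mm
M = 14 kN-m = 14000000.0 N-mm
sigma = M * y / I = 14000000.0 * 157.5 / 304744781.25
= 7.24 MPa

7.24 MPa


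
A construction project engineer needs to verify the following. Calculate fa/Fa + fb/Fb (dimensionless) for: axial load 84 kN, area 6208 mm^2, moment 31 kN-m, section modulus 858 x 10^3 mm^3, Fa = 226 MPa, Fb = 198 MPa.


f_a = P / A = 84000.0 / 6208 = 13.5309 MPa
f_b = M / S = 31000000.0 / 858000.0 = 36.1305 MPa
Ratio = f_a / Fa + f_b / Fb
= 13.5309 / 226 + 36.1305 / 198
= 0.2423 (dimensionless)

0.2423 (dimensionless)


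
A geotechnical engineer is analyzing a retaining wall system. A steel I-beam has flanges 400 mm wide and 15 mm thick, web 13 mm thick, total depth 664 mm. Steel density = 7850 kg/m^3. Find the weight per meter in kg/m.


A_flanges = 2 * 400 * 15 = 12000 mm^2
A_web = (664 - 2 * 15) * 13 = 8242 mm^2
A_total = 12000 + 8242 = 20242 mm^2 = 0.020242 m^2
Weight = rho * A = 7850 * 0.020242 = 158.8997 kg/m

158.8997 kg/m


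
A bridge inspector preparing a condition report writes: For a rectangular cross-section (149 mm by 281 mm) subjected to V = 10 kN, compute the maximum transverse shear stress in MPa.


A = b * h = 149 * 281 = 41869 mm^2
V = 10 kN = 10000.0 N
tau_max = 1.5 * V / A = 1.5 * 10000.0 / 41869
= 0.3583 MPa

0.3583 MPa


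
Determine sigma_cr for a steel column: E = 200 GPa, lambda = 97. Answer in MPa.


sigma_cr = pi^2 * E / lambda^2
= 9.8696 * 200000.0 / 97^2
= 9.8696 * 200000.0 / 9409
= 209.7907 MPa

209.7907 MPa


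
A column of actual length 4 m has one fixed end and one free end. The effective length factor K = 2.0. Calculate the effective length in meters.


L_eff = K * L
= 2.0 * 4
= 8.0 m

8.0 m


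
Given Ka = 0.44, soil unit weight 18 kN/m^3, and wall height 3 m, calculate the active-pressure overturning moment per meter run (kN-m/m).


Pa = 0.5 * Ka * gamma * H^2
= 0.5 * 0.44 * 18 * 3^2
= 35.64 kN/m
Arm = H / 3 = 3 / 3 = 1.0 m
Mo = Pa * arm = Pa * H / 3 = 35.64 * 3 / 3 = 35.64 kN-m/m

35.64 kN-m/m


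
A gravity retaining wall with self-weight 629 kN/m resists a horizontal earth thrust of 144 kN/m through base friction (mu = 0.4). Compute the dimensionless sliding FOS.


Resisting force = mu * W = 0.4 * 629 = 251.6 kN/m
FOS = Resisting / Driving = 251.6 / 144
= 1.7472 (dimensionless)

1.7472 (dimensionless)


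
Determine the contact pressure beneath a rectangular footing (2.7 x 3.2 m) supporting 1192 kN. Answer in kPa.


A = 2.7 * 3.2 = 8.64 m^2
q = P / A = 1192 / 8.64
= 137.963 kPa

137.963 kPa


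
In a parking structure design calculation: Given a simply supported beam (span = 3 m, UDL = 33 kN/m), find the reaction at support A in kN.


Total load = w * L = 33 * 3 = 99 kN
By symmetry, each reaction R = total / 2 = 99 / 2 = 49.5 kN

49.5 kN


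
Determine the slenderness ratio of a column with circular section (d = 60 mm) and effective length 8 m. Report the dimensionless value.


Radius of gyration r = d / 4 = 60 / 4 = 15.0 mm
L_eff = 8000.0 mm
Slenderness ratio = L / r = 8000.0 / 15.0 = 533.33 (dimensionless)

533.33 (dimensionless)


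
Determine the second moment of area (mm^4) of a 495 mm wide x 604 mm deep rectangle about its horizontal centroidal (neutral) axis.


I = b * h^3 / 12
= 495 * 604^3 / 12
= 495 * 220348864 / 12
= 9089390640.0 mm^4

9089390640.0 mm^4


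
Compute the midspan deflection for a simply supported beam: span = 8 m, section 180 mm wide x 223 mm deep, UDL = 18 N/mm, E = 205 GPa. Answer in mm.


I = 180 * 223^3 / 12 = 166343505.0 mm^4
L = 8000.0 mm, w = 18 N/mm, E = 205000.0 MPa
delta = 5 * w * L^4 / (384 * E * I)
= 5 * 18 * 8000.0^4 / (384 * 205000.0 * 166343505.0)
= 28.1521 mm

28.1521 mm


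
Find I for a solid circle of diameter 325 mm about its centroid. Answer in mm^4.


r = d / 2 = 325 / 2 = 162.5 mm
I = pi * r^4 / 4 = pi * 162.5^4 / 4
= 547650316.04 mm^4

547650316.04 mm^4


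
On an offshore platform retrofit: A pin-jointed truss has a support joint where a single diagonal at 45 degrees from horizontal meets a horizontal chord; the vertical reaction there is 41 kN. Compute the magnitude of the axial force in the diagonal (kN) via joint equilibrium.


At the joint, only the diagonal has a vertical component, so vertical equilibrium gives:
F * sin(45) = 41
F = 41 / sin(45)
= 41 / 0.707107
= 57.98 kN

57.98 kN


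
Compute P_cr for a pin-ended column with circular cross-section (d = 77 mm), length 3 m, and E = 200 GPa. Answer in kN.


I = pi * d^4 / 64 = 1725570.86 mm^4
L = 3000.0 mm
P_cr = pi^2 * E * I / L^2
= 9.8696 * 200000.0 * 1725570.86 / 3000.0^2
= 378460.04 N = 378.46 kN

378.46 kN


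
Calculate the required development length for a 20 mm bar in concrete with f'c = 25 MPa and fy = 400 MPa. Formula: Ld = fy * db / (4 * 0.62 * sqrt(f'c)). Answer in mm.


Ld = (fy * db) / (4 * 0.62 * sqrt(f'c))
= (400 * 20) / (4 * 0.62 * sqrt(25))
= 8000 / 12.4
= 645.16 mm

645.16 mm


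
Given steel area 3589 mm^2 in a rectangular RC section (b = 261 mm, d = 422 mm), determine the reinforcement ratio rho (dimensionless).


rho = As / (b * d)
= 3589 / (261 * 422)
= 3589 / 110142
= 0.032585 (dimensionless)

0.032585 (dimensionless)


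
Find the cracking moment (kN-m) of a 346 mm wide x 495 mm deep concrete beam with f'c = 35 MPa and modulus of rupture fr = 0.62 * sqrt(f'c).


fr = 0.62 * sqrt(35) = 0.62 * 5.9161 = 3.668 MPa
I = 346 * 495^3 / 12 = 3497119312.5 mm^4
y_t = 247.5 mm
M_cr = fr * I / y_t = 3.668 * 3497119312.5 / 247.5 N-mm
= 51.8276 kN-m

51.8276 kN-m


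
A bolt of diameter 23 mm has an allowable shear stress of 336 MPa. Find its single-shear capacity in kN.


A = pi * d^2 / 4 = pi * 23^2 / 4 = 415.4756 mm^2
V = f_v * A / 1000 = 336 * 415.4756 / 1000
= 139.5998 kN

139.5998 kN


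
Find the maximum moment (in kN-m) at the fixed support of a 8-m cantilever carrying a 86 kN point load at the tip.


For a cantilever with a point load at the free end:
M_max = P * L = 86 * 8 = 688 kN-m

688 kN-m


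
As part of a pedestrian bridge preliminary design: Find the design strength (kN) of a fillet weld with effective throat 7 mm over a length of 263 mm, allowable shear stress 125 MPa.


Strength = throat * length * allowable stress
= 7 * 263 * 125 N
= 230125 N
= 230.12 kN

230.12 kN


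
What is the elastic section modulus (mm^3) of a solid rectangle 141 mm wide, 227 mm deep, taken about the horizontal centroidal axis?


S = b * h^2 / 6
= 141 * 227^2 / 6
= 141 * 51529 / 6
= 1210931.5 mm^3

1210931.5 mm^3


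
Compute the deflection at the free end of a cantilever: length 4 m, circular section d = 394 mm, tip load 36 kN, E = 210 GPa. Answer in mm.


I = pi * d^4 / 64 = pi * 394^4 / 64 = 1182918396.8 mm^4
L = 4000.0 mm, P = 36000.0 N, E = 210000.0 MPa
delta = P * L^3 / (3 * E * I)
= 36000.0 * 4000.0^3 / (3 * 210000.0 * 1182918396.8)
= 3.0916 mm

3.0916 mm


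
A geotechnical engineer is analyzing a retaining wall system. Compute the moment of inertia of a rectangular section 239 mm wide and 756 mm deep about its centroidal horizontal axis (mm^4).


I = b * h^3 / 12
= 239 * 756^3 / 12
= 239 * 432081216 / 12
= 8605617552.0 mm^4

8605617552.0 mm^4


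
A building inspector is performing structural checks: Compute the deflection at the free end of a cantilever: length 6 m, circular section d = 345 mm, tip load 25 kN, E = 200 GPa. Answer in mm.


I = pi * d^4 / 64 = pi * 345^4 / 64 = 695418562.61 mm^4
L = 6000.0 mm, P = 25000.0 N, E = 200000.0 MPa
delta = P * L^3 / (3 * E * I)
= 25000.0 * 6000.0^3 / (3 * 200000.0 * 695418562.61)
= 12.9418 mm

12.9418 mm


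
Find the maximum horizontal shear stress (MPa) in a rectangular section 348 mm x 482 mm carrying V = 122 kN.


A = b * h = 348 * 482 = 167736 mm^2
V = 122 kN = 122000.0 N
tau_max = 1.5 * V / A = 1.5 * 122000.0 / 167736
= 1.091 MPa

1.091 MPa


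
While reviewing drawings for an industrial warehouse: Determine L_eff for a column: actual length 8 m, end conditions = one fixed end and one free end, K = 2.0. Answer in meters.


L_eff = K * L
= 2.0 * 8
= 16.0 m

16.0 m


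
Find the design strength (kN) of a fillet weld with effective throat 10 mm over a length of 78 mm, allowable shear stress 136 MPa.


Strength = throat * length * allowable stress
= 10 * 78 * 136 N
= 106080 N
= 106.08 kN

106.08 kN


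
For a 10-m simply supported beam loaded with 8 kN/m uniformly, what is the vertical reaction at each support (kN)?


Total load = w * L = 8 * 10 = 80 kN
By symmetry, each reaction R = total / 2 = 80 / 2 = 40.0 kN

40.0 kN


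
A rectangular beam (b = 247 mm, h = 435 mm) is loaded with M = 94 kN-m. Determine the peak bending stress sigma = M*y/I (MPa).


I = b * h^3 / 12 = 247 * 435^3 / 12 = 1694273343.75 mm^4
y = h / 2 = 435 / 2 = 217.5 mm
M = 94 kN-m = 94000000.0 N-mm
sigma = M * y / I = 94000000.0 * 217.5 / 1694273343.75
= 12.07 MPa

12.07 MPa


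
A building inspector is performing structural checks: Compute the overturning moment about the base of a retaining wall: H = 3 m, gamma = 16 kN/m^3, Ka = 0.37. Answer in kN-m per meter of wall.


Pa = 0.5 * Ka * gamma * H^2
= 0.5 * 0.37 * 16 * 3^2
= 26.64 kN/m
Arm = H / 3 = 3 / 3 = 1.0 m
Mo = Pa * arm = Pa * H / 3 = 26.64 * 3 / 3 = 26.64 kN-m/m

26.64 kN-m/m


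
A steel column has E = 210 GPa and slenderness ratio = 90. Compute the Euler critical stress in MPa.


sigma_cr = pi^2 * E / lambda^2
= 9.8696 * 210000.0 / 90^2
= 9.8696 * 210000.0 / 8100
= 255.8786 MPa

255.8786 MPa


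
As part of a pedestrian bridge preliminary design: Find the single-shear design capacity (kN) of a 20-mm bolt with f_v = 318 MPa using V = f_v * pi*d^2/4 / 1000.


A = pi * d^2 / 4 = pi * 20^2 / 4 = 314.1593 mm^2
V = f_v * A / 1000 = 318 * 314.1593 / 1000
= 99.9026 kN

99.9026 kN


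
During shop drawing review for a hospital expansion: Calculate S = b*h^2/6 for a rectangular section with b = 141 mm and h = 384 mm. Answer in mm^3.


S = b * h^2 / 6
= 141 * 384^2 / 6
= 141 * 147456 / 6
= 3465216.0 mm^3

3465216.0 mm^3


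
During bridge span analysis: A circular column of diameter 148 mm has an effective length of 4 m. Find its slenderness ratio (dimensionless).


Radius of gyration r = d / 4 = 148 / 4 = 37.0 mm
L_eff = 4000.0 mm
Slenderness ratio = L / r = 4000.0 / 37.0 = 108.11 (dimensionless)

108.11 (dimensionless)


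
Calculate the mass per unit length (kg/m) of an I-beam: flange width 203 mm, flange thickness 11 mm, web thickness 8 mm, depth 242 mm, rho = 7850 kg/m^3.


A_flanges = 2 * 203 * 11 = 4466 mm^2
A_web = (242 - 2 * 11) * 8 = 1760 mm^2
A_total = 4466 + 1760 = 6226 mm^2 = 0.006226 m^2
Weight = rho * A = 7850 * 0.006226 = 48.8741 kg/m

48.8741 kg/m


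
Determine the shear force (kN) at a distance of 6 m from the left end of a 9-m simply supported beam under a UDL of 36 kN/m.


R_A = w * L / 2 = 36 * 9 / 2 = 162.0 kN
V(x) = R_A - w * x = 162.0 - 36 * 6
= -54.0 kN

-54.0 kN


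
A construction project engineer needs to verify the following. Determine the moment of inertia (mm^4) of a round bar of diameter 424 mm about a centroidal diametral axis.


r = d / 2 = 424 / 2 = 212.0 mm
I = pi * r^4 / 4 = pi * 212.0^4 / 4
= 1586475337.14 mm^4

1586475337.14 mm^4


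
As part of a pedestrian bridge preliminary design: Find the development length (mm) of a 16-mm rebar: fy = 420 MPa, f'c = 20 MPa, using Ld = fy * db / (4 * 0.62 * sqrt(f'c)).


Ld = (fy * db) / (4 * 0.62 * sqrt(f'c))
= (420 * 16) / (4 * 0.62 * sqrt(20))
= 6720 / 11.0909
= 605.9 mm

605.9 mm


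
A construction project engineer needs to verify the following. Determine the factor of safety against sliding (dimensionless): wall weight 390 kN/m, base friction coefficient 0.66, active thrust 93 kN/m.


Resisting force = mu * W = 0.66 * 390 = 257.4 kN/m
FOS = Resisting / Driving = 257.4 / 93
= 2.7677 (dimensionless)

2.7677 (dimensionless)


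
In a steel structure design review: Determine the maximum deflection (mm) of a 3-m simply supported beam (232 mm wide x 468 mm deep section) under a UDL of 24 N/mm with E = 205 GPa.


I = 232 * 468^3 / 12 = 1981729152.0 mm^4
L = 3000.0 mm, w = 24 N/mm, E = 205000.0 MPa
delta = 5 * w * L^4 / (384 * E * I)
= 5 * 24 * 3000.0^4 / (384 * 205000.0 * 1981729152.0)
= 0.0623 mm

0.0623 mm


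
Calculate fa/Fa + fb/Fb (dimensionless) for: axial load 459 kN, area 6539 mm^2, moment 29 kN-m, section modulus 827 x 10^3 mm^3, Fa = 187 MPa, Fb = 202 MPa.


f_a = P / A = 459000.0 / 6539 = 70.1942 MPa
f_b = M / S = 29000000.0 / 827000.0 = 35.0665 MPa
Ratio = f_a / Fa + f_b / Fb
= 70.1942 / 187 + 35.0665 / 202
= 0.549 (dimensionless)

0.549 (dimensionless)


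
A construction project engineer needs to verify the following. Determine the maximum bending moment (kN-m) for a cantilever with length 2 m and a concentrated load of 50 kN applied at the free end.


For a cantilever with a point load at the free end:
M_max = P * L = 50 * 2 = 100 kN-m

100 kN-m


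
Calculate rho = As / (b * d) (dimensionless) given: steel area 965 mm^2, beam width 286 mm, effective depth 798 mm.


rho = As / (b * d)
= 965 / (286 * 798)
= 965 / 228228
= 0.004228 (dimensionless)

0.004228 (dimensionless)


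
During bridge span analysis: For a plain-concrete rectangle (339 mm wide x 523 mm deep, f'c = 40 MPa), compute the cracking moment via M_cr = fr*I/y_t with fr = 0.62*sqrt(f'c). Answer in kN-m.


fr = 0.62 * sqrt(40) = 0.62 * 6.3246 = 3.9212 MPa
I = 339 * 523^3 / 12 = 4041322592.75 mm^4
y_t = 261.5 mm
M_cr = fr * I / y_t = 3.9212 * 4041322592.75 / 261.5 N-mm
= 60.6001 kN-m

60.6001 kN-m


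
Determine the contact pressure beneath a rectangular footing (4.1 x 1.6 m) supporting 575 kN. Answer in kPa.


A = 4.1 * 1.6 = 6.56 m^2
q = P / A = 575 / 6.56
= 87.6524 kPa

87.6524 kPa


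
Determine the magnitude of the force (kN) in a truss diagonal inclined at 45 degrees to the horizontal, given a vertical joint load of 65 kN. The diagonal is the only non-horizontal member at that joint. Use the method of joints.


At the joint, only the diagonal has a vertical component, so vertical equilibrium gives:
F * sin(45) = 65
F = 65 / sin(45)
= 65 / 0.707107
= 91.92 kN

91.92 kN


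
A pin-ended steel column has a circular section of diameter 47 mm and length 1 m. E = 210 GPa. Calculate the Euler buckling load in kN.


I = pi * d^4 / 64 = 239530.78 mm^4
L = 1000.0 mm
P_cr = pi^2 * E * I / L^2
= 9.8696 * 210000.0 * 239530.78 / 1000.0^2
= 496455.55 N = 496.4556 kN

496.4556 kN


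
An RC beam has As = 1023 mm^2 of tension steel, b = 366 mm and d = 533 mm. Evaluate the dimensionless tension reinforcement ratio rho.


rho = As / (b * d)
= 1023 / (366 * 533)
= 1023 / 195078
= 0.005244 (dimensionless)

0.005244 (dimensionless)


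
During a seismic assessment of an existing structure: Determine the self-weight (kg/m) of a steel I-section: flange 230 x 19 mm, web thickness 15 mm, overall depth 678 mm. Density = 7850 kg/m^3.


A_flanges = 2 * 230 * 19 = 8740 mm^2
A_web = (678 - 2 * 19) * 15 = 9600 mm^2
A_total = 8740 + 9600 = 18340 mm^2 = 0.018340 m^2
Weight = rho * A = 7850 * 0.018340 = 143.969 kg/m

143.969 kg/m


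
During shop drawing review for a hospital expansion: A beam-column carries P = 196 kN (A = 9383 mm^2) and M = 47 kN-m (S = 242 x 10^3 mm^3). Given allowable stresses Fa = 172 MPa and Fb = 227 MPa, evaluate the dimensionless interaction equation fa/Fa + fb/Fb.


f_a = P / A = 196000.0 / 9383 = 20.8888 MPa
f_b = M / S = 47000000.0 / 242000.0 = 194.2149 MPa
Ratio = f_a / Fa + f_b / Fb
= 20.8888 / 172 + 194.2149 / 227
= 0.977 (dimensionless)

0.977 (dimensionless)


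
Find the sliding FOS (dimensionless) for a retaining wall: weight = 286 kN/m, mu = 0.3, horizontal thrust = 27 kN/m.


Resisting force = mu * W = 0.3 * 286 = 85.8 kN/m
FOS = Resisting / Driving = 85.8 / 27
= 3.1778 (dimensionless)

3.1778 (dimensionless)


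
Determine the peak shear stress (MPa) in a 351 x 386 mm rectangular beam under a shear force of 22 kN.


A = b * h = 351 * 386 = 135486 mm^2
V = 22 kN = 22000.0 N
tau_max = 1.5 * V / A = 1.5 * 22000.0 / 135486
= 0.2436 MPa

0.2436 MPa


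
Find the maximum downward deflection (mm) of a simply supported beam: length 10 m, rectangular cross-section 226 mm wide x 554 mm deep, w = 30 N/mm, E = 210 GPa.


I = 226 * 554^3 / 12 = 3202259238.67 mm^4
L = 10000.0 mm, w = 30 N/mm, E = 210000.0 MPa
delta = 5 * w * L^4 / (384 * E * I)
= 5 * 30 * 10000.0^4 / (384 * 210000.0 * 3202259238.67)
= 5.8088 mm

5.8088 mm


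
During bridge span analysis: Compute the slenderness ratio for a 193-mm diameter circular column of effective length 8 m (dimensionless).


Radius of gyration r = d / 4 = 193 / 4 = 48.25 mm
L_eff = 8000.0 mm
Slenderness ratio = L / r = 8000.0 / 48.25 = 165.8 (dimensionless)

165.8 (dimensionless)


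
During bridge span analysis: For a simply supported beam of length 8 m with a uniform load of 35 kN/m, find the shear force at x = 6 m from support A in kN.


R_A = w * L / 2 = 35 * 8 / 2 = 140.0 kN
V(x) = R_A - w * x = 140.0 - 35 * 6
= -70.0 kN

-70.0 kN


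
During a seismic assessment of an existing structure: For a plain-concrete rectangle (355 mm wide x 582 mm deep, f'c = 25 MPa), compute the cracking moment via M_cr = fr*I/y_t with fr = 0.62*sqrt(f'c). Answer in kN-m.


fr = 0.62 * sqrt(25) = 0.62 * 5.0 = 3.1 MPa
I = 355 * 582^3 / 12 = 5831980470.0 mm^4
y_t = 291.0 mm
M_cr = fr * I / y_t = 3.1 * 5831980470.0 / 291.0 N-mm
= 62.1276 kN-m

62.1276 kN-m


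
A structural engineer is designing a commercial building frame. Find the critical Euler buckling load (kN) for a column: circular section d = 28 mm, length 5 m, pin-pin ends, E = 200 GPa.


I = pi * d^4 / 64 = 30171.86 mm^4
L = 5000.0 mm
P_cr = pi^2 * E * I / L^2
= 9.8696 * 200000.0 * 30171.86 / 5000.0^2
= 2382.27 N = 2.3823 kN

2.3823 kN


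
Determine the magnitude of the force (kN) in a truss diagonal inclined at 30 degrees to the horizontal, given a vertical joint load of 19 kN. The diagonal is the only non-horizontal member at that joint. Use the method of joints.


At the joint, only the diagonal has a vertical component, so vertical equilibrium gives:
F * sin(30) = 19
F = 19 / sin(30)
= 19 / 0.5
= 38.0 kN

38.0 kN


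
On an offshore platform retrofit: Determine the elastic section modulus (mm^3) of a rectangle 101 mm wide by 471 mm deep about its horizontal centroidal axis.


S = b * h^2 / 6
= 101 * 471^2 / 6
= 101 * 221841 / 6
= 3734323.5 mm^3

3734323.5 mm^3


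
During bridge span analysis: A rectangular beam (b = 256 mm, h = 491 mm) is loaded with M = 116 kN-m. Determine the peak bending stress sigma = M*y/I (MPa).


I = b * h^3 / 12 = 256 * 491^3 / 12 = 2525243114.67 mm^4
y = h / 2 = 491 / 2 = 245.5 mm
M = 116 kN-m = 116000000.0 N-mm
sigma = M * y / I = 116000000.0 * 245.5 / 2525243114.67
= 11.28 MPa

11.28 MPa


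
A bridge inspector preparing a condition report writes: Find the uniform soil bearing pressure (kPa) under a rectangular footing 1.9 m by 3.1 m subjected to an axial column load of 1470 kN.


A = 1.9 * 3.1 = 5.89 m^2
q = P / A = 1470 / 5.89
= 249.5756 kPa

249.5756 kPa


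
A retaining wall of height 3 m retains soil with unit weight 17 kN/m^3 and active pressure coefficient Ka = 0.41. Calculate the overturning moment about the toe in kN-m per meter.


Pa = 0.5 * Ka * gamma * H^2
= 0.5 * 0.41 * 17 * 3^2
= 31.365 kN/m
Arm = H / 3 = 3 / 3 = 1.0 m
Mo = Pa * arm = Pa * H / 3 = 31.365 * 3 / 3 = 31.365 kN-m/m

31.365 kN-m/m


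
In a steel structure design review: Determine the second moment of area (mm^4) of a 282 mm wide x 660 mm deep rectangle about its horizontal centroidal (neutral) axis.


I = b * h^3 / 12
= 282 * 660^3 / 12
= 282 * 287496000 / 12
= 6756156000.0 mm^4

6756156000.0 mm^4


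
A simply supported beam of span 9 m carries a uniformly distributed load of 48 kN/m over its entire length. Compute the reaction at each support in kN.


Total load = w * L = 48 * 9 = 432 kN
By symmetry, each reaction R = total / 2 = 432 / 2 = 216.0 kN

216.0 kN


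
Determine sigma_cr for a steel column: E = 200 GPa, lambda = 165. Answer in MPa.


sigma_cr = pi^2 * E / lambda^2
= 9.8696 * 200000.0 / 165^2
= 9.8696 * 200000.0 / 27225
= 72.504 MPa

72.504 MPa


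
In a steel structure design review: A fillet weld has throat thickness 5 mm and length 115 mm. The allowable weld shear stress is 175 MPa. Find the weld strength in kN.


Strength = throat * length * allowable stress
= 5 * 115 * 175 N
= 100625 N
= 100.62 kN

100.62 kN


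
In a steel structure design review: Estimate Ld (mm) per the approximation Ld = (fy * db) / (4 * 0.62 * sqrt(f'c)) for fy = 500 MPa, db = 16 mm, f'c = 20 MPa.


Ld = (fy * db) / (4 * 0.62 * sqrt(f'c))
= (500 * 16) / (4 * 0.62 * sqrt(20))
= 8000 / 11.0909
= 721.31 mm

721.31 mm


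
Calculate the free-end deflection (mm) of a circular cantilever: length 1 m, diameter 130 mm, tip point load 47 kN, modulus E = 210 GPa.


I = pi * d^4 / 64 = pi * 130^4 / 64 = 14019848.09 mm^4
L = 1000.0 mm, P = 47000.0 N, E = 210000.0 MPa
delta = P * L^3 / (3 * E * I)
= 47000.0 * 1000.0^3 / (3 * 210000.0 * 14019848.09)
= 5.3213 mm

5.3213 mm


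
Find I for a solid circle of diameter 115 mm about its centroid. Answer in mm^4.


r = d / 2 = 115 / 2 = 57.5 mm
I = pi * r^4 / 4 = pi * 57.5^4 / 4
= 8585414.35 mm^4

8585414.35 mm^4


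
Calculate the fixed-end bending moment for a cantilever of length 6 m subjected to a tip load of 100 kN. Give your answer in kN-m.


For a cantilever with a point load at the free end:
M_max = P * L = 100 * 6 = 600 kN-m

600 kN-m


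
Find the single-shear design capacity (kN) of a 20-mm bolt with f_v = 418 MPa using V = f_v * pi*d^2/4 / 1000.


A = pi * d^2 / 4 = pi * 20^2 / 4 = 314.1593 mm^2
V = f_v * A / 1000 = 418 * 314.1593 / 1000
= 131.3186 kN

131.3186 kN


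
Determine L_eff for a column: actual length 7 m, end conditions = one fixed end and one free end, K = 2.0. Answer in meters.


L_eff = K * L
= 2.0 * 7
= 14.0 m

14.0 m


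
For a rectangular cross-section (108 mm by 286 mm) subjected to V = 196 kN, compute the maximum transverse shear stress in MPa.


A = b * h = 108 * 286 = 30888 mm^2
V = 196 kN = 196000.0 N
tau_max = 1.5 * V / A = 1.5 * 196000.0 / 30888
= 9.5183 MPa

9.5183 MPa


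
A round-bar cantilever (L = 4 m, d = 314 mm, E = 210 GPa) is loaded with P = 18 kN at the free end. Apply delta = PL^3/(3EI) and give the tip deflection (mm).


I = pi * d^4 / 64 = pi * 314^4 / 64 = 477186876.19 mm^4
L = 4000.0 mm, P = 18000.0 N, E = 210000.0 MPa
delta = P * L^3 / (3 * E * I)
= 18000.0 * 4000.0^3 / (3 * 210000.0 * 477186876.19)
= 3.832 mm

3.832 mm


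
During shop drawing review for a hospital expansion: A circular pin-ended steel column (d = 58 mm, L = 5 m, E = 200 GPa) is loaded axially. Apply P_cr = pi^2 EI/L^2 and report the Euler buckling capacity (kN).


I = pi * d^4 / 64 = 555497.2 mm^4
L = 5000.0 mm
P_cr = pi^2 * E * I / L^2
= 9.8696 * 200000.0 * 555497.2 / 5000.0^2
= 43860.3 N = 43.8603 kN

43.8603 kN


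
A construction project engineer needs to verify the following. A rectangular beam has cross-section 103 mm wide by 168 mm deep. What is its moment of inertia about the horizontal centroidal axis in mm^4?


I = b * h^3 / 12
= 103 * 168^3 / 12
= 103 * 4741632 / 12
= 40699008.0 mm^4

40699008.0 mm^4


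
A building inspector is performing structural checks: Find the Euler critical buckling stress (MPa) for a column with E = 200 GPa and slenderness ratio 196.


sigma_cr = pi^2 * E / lambda^2
= 9.8696 * 200000.0 / 196^2
= 9.8696 * 200000.0 / 38416
= 51.3828 MPa

51.3828 MPa


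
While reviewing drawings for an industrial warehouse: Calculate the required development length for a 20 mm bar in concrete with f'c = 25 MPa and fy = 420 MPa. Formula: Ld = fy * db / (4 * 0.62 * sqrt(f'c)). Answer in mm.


Ld = (fy * db) / (4 * 0.62 * sqrt(f'c))
= (420 * 20) / (4 * 0.62 * sqrt(25))
= 8400 / 12.4
= 677.42 mm

677.42 mm


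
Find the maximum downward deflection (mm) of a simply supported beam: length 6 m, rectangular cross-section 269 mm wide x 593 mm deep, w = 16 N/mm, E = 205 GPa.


I = 269 * 593^3 / 12 = 4674499461.08 mm^4
L = 6000.0 mm, w = 16 N/mm, E = 205000.0 MPa
delta = 5 * w * L^4 / (384 * E * I)
= 5 * 16 * 6000.0^4 / (384 * 205000.0 * 4674499461.08)
= 0.2818 mm

0.2818 mm


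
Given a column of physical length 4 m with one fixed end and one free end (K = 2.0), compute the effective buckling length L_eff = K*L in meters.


L_eff = K * L
= 2.0 * 4
= 8.0 m

8.0 m


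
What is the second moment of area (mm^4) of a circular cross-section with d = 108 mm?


r = d / 2 = 108 / 2 = 54.0 mm
I = pi * r^4 / 4 = pi * 54.0^4 / 4
= 6678284.57 mm^4

6678284.57 mm^4


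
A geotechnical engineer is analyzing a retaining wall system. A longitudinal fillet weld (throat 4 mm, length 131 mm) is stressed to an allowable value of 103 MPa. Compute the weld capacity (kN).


Strength = throat * length * allowable stress
= 4 * 131 * 103 N
= 53972 N
= 53.97 kN

53.97 kN


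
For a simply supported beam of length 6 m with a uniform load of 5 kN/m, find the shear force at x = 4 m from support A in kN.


R_A = w * L / 2 = 5 * 6 / 2 = 15.0 kN
V(x) = R_A - w * x = 15.0 - 5 * 4
= -5.0 kN

-5.0 kN


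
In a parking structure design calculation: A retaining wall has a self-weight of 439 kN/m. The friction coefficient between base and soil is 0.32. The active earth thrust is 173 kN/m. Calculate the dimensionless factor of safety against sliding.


Resisting force = mu * W = 0.32 * 439 = 140.48 kN/m
FOS = Resisting / Driving = 140.48 / 173
= 0.812 (dimensionless)

0.812 (dimensionless)


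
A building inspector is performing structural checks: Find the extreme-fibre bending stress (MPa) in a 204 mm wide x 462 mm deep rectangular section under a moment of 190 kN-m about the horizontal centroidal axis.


I = b * h^3 / 12 = 204 * 462^3 / 12 = 1676389176.0 mm^4
y = h / 2 = 462 / 2 = 231.0 mm
M = 190 kN-m = 190000000.0 N-mm
sigma = M * y / I = 190000000.0 * 231.0 / 1676389176.0
= 26.18 MPa

26.18 MPa


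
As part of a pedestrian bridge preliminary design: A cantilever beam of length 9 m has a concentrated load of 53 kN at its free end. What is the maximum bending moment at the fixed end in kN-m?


For a cantilever with a point load at the free end:
M_max = P * L = 53 * 9 = 477 kN-m

477 kN-m


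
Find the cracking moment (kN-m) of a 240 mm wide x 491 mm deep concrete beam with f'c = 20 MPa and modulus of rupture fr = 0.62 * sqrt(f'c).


fr = 0.62 * sqrt(20) = 0.62 * 4.4721 = 2.7727 MPa
I = 240 * 491^3 / 12 = 2367415420.0 mm^4
y_t = 245.5 mm
M_cr = fr * I / y_t = 2.7727 * 2367415420.0 / 245.5 N-mm
= 26.738 kN-m

26.738 kN-m


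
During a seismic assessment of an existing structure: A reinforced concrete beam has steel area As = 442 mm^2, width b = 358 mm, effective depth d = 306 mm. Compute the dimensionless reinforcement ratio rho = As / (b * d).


rho = As / (b * d)
= 442 / (358 * 306)
= 442 / 109548
= 0.004035 (dimensionless)

0.004035 (dimensionless)


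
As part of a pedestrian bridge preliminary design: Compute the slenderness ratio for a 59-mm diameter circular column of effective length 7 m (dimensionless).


Radius of gyration r = d / 4 = 59 / 4 = 14.75 mm
L_eff = 7000.0 mm
Slenderness ratio = L / r = 7000.0 / 14.75 = 474.58 (dimensionless)

474.58 (dimensionless)


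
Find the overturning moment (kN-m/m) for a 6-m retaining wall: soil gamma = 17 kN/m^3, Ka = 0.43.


Pa = 0.5 * Ka * gamma * H^2
= 0.5 * 0.43 * 17 * 6^2
= 131.58 kN/m
Arm = H / 3 = 6 / 3 = 2.0 m
Mo = Pa * arm = Pa * H / 3 = 131.58 * 6 / 3 = 263.16 kN-m/m

263.16 kN-m/m


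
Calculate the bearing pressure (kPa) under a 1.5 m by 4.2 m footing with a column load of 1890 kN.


A = 1.5 * 4.2 = 6.3 m^2
q = P / A = 1890 / 6.3
= 300.0 kPa

300.0 kPa


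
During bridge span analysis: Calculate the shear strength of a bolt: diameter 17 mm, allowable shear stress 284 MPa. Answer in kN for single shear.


A = pi * d^2 / 4 = pi * 17^2 / 4 = 226.9801 mm^2
V = f_v * A / 1000 = 284 * 226.9801 / 1000
= 64.4623 kN

64.4623 kN


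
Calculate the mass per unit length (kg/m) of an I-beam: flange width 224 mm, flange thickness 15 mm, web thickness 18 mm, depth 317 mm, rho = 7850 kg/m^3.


A_flanges = 2 * 224 * 15 = 6720 mm^2
A_web = (317 - 2 * 15) * 18 = 5166 mm^2
A_total = 6720 + 5166 = 11886 mm^2 = 0.011886 m^2
Weight = rho * A = 7850 * 0.011886 = 93.3051 kg/m

93.3051 kg/m


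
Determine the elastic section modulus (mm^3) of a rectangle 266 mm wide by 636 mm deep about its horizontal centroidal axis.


S = b * h^2 / 6
= 266 * 636^2 / 6
= 266 * 404496 / 6
= 17932656.0 mm^3

17932656.0 mm^3


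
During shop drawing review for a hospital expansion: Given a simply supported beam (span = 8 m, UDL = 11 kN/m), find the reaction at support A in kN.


Total load = w * L = 11 * 8 = 88 kN
By symmetry, each reaction R = total / 2 = 88 / 2 = 44.0 kN

44.0 kN


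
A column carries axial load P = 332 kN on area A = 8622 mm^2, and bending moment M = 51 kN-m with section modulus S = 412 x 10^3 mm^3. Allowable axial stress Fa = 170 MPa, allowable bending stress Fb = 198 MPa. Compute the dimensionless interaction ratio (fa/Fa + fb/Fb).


f_a = P / A = 332000.0 / 8622 = 38.5061 MPa
f_b = M / S = 51000000.0 / 412000.0 = 123.7864 MPa
Ratio = f_a / Fa + f_b / Fb
= 38.5061 / 170 + 123.7864 / 198
= 0.8517 (dimensionless)

0.8517 (dimensionless)


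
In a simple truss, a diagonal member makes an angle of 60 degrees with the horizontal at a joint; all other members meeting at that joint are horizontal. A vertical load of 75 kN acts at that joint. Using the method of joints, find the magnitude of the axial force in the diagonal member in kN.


At the joint, only the diagonal has a vertical component, so vertical equilibrium gives:
F * sin(60) = 75
F = 75 / sin(60)
= 75 / 0.866025
= 86.6 kN

86.6 kN


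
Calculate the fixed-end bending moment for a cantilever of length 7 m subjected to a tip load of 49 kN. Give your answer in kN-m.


For a cantilever with a point load at the free end:
M_max = P * L = 49 * 7 = 343 kN-m

343 kN-m


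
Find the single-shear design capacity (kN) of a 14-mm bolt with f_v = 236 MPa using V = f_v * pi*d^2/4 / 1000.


A = pi * d^2 / 4 = pi * 14^2 / 4 = 153.938 mm^2
V = f_v * A / 1000 = 236 * 153.938 / 1000
= 36.3294 kN

36.3294 kN


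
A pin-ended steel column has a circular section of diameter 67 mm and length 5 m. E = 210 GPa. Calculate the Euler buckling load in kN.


I = pi * d^4 / 64 = 989165.84 mm^4
L = 5000.0 mm
P_cr = pi^2 * E * I / L^2
= 9.8696 * 210000.0 * 989165.84 / 5000.0^2
= 82006.47 N = 82.0065 kN

82.0065 kN


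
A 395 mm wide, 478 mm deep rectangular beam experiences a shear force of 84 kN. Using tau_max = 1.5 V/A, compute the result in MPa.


A = b * h = 395 * 478 = 188810 mm^2
V = 84 kN = 84000.0 N
tau_max = 1.5 * V / A = 1.5 * 84000.0 / 188810
= 0.6673 MPa

0.6673 MPa


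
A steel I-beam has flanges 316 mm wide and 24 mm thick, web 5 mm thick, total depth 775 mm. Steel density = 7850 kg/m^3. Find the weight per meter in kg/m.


A_flanges = 2 * 316 * 24 = 15168 mm^2
A_web = (775 - 2 * 24) * 5 = 3635 mm^2
A_total = 15168 + 3635 = 18803 mm^2 = 0.018803 m^2
Weight = rho * A = 7850 * 0.018803 = 147.6036 kg/m

147.6036 kg/m


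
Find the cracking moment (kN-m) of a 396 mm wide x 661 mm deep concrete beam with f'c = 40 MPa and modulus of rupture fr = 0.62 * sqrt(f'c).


fr = 0.62 * sqrt(40) = 0.62 * 6.3246 = 3.9212 MPa
I = 396 * 661^3 / 12 = 9530557773.0 mm^4
y_t = 330.5 mm
M_cr = fr * I / y_t = 3.9212 * 9530557773.0 / 330.5 N-mm
= 113.0755 kN-m

113.0755 kN-m
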